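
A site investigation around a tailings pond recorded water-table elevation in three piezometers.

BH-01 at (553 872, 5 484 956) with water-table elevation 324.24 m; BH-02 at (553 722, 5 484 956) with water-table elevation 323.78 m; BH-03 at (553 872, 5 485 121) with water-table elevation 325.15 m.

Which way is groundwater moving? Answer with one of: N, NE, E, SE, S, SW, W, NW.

SW

∂h/∂x = (323.78 − 324.24) / (553722 − 553872) = +0.003067
∂h/∂y = (325.15 − 324.24) / (5485121 − 5484956) = +0.005515
Flow = −∇h = (-0.003067 east, -0.005515 north), which points southwest.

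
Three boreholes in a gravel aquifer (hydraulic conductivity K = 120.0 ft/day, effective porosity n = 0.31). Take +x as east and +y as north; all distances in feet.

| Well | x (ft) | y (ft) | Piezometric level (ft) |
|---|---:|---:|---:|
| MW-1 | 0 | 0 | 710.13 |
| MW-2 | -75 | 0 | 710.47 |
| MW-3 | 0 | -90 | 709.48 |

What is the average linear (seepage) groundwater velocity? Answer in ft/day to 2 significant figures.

∂h/∂x = (710.47 − 710.13) / (-75 − 0) = -0.004533
∂h/∂y = (709.48 − 710.13) / (-90 − 0) = +0.007222
|∇h| = √(-0.004533² + 0.007222²) = 0.008527
Seepage velocity v = K·i/n = 120.0 × 0.008527 / 0.31 = 3.301 ft/day.

3.3 ft/day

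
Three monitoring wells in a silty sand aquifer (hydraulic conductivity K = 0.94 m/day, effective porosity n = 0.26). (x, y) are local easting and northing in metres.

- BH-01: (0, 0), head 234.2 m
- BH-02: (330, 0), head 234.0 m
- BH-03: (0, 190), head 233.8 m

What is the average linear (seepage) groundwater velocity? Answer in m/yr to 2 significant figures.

∂h/∂x = (234.0 − 234.2) / (330 − 0) = -0.0006061
∂h/∂y = (233.8 − 234.2) / (190 − 0) = -0.002105
|∇h| = √(-0.0006061² + -0.002105²) = 0.002191
Seepage velocity v = K·i/n = 0.94 × 0.002191 / 0.26 = 0.007921 m/day = 2.893 m/yr.

2.9 m/yr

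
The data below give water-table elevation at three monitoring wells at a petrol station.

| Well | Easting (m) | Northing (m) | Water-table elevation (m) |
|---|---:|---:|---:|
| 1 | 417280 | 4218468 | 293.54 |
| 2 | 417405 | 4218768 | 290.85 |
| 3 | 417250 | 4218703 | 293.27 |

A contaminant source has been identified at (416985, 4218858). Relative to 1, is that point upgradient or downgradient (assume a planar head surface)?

Taking 1 as reference: 2−1 = (125, 300, -2.69); 3−1 = (-30, 235, -0.27).
Determinant of the coordinate differences = 125·235 − (-30)·300 = 38375.
∂h/∂x = [(-2.69)·235 − (-0.27)·300] / 38375 = -0.01436
∂h/∂y = [125·(-0.27) − (-30)·(-2.69)] / 38375 = -0.002982
Head at (416985, 4218858) = 293.54 + (-0.01436)·(-295) + (-0.002982)·(390) = 296.61 m.
That is higher than the 293.54 m at 1, so the point is upgradient.

upgradient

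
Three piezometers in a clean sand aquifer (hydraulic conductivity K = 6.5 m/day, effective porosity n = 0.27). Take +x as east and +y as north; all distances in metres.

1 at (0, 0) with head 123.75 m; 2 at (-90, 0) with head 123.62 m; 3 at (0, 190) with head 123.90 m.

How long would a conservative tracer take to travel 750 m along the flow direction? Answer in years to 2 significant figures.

∂h/∂x = (123.62 − 123.75) / (-90 − 0) = +0.001444
∂h/∂y = (123.90 − 123.75) / (190 − 0) = +0.0007895
|∇h| = √(0.001444² + 0.0007895²) = 0.001646
Seepage velocity v = K·i/n = 6.5 × 0.001646 / 0.27 = 0.03963 m/day.
t = 750 / 0.03963 = 1.893e+04 days = 51.8 years.

52 years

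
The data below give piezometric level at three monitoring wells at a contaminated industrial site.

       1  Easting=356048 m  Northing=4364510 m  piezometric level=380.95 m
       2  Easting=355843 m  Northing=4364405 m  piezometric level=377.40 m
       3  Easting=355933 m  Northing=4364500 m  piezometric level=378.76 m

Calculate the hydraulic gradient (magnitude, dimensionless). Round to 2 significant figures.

With h = a·x + b·y + c and 1 as origin, the differences give:
  (-205)·a + (-105)·b = -3.55
  (-115)·a + (-10)·b = -2.19
Eliminate b (×(-10) and ×(-105), subtract): -10025·a = -194.450 → a = ∂h/∂x = +0.01940
Back-substitute: b = ∂h/∂y = -0.004060.
|∇h| = √(0.01940² + -0.004060²) = 0.01982

0.020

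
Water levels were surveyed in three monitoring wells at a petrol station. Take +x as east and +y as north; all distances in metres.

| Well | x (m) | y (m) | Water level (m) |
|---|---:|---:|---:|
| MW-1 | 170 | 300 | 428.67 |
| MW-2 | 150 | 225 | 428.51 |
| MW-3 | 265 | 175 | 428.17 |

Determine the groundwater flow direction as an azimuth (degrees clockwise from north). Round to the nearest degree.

Taking MW-1 as reference: MW-2−MW-1 = (-20, -75, -0.16); MW-3−MW-1 = (95, -125, -0.50).
Determinant of the coordinate differences = (-20)·(-125) − 95·(-75) = 9625.
∂h/∂x = [(-0.16)·(-125) − (-0.50)·(-75)] / 9625 = -0.001818
∂h/∂y = [(-20)·(-0.50) − 95·(-0.16)] / 9625 = +0.002618
Flow direction (−∇h) has components (+0.001818 E, -0.002618 N).
Azimuth = atan2(E, N) = atan2(+0.001818, -0.002618) = 145.2° ≈ 145°.

145°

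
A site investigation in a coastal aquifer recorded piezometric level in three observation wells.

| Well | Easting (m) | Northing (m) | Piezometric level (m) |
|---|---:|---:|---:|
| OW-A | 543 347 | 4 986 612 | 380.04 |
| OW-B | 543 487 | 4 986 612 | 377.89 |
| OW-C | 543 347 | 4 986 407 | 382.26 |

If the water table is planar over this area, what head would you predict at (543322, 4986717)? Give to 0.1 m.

∂h/∂x = (377.89 − 380.04) / (543487 − 543347) = -0.01536
∂h/∂y = (382.26 − 380.04) / (4986407 − 4986612) = -0.01083
h(543322, 4986717) = 380.04 + (-0.01536)·(-25) + (-0.01083)·(105) = 380.04 +0.384 -1.137 = 379.287 m.

379.3 m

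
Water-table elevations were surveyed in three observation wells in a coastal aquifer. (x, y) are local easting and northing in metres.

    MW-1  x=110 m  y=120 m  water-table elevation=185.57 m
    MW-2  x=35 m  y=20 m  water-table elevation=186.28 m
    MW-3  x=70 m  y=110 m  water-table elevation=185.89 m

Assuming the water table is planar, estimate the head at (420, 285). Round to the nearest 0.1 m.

Taking MW-1 as reference: MW-2−MW-1 = (-75, -100, +0.71); MW-3−MW-1 = (-40, -10, +0.32).
Solve a·Δx + b·Δy = Δh: det = (-75)·(-10) − (-40)·(-100) = -3250.
∂h/∂x = [(+0.71)·(-10) − (+0.32)·(-100)] / -3250 = -0.007662
∂h/∂y = [(-75)·(+0.32) − (-40)·(+0.71)] / -3250 = -0.001354
h(420, 285) = 185.57 + (-0.007662)·(310) + (-0.001354)·(165) = 185.57 -2.375 -0.223 = 182.972 m.

183.0 m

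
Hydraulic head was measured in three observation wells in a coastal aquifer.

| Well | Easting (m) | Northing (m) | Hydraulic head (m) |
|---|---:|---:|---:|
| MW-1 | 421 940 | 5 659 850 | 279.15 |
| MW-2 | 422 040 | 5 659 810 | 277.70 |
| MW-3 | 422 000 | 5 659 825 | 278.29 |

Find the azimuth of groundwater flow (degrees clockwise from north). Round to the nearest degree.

062°

Differences from MW-1: to MW-2 (Δx, Δy, Δh) = (100, -40, -1.45); to MW-3 = (60, -25, -0.86).
Determinant of the coordinate differences = 100·(-25) − 60·(-40) = -100.
∂h/∂x = [(-1.45)·(-25) − (-0.86)·(-40)] / -100 = -0.01850
∂h/∂y = [100·(-0.86) − 60·(-1.45)] / -100 = -0.01000
Flow direction (−∇h) has components (+0.01850 E, +0.01000 N).
Azimuth = atan2(E, N) = atan2(+0.01850, +0.01000) = 61.6° ≈ 062°.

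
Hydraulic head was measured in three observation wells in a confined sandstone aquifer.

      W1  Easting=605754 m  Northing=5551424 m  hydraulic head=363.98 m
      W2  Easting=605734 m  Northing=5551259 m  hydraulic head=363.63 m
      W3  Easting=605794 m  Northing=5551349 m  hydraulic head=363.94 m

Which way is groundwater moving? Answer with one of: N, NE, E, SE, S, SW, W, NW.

Differences from W1: to W2 (Δx, Δy, Δh) = (-20, -165, -0.35); to W3 = (40, -75, -0.04).
Solve a·Δx + b·Δy = Δh: det = (-20)·(-75) − 40·(-165) = 8100.
∂h/∂x = [(-0.35)·(-75) − (-0.04)·(-165)] / 8100 = +0.002426
∂h/∂y = [(-20)·(-0.04) − 40·(-0.35)] / 8100 = +0.001827
Flow = −∇h = (-0.002426 east, -0.001827 north), which points southwest.

SW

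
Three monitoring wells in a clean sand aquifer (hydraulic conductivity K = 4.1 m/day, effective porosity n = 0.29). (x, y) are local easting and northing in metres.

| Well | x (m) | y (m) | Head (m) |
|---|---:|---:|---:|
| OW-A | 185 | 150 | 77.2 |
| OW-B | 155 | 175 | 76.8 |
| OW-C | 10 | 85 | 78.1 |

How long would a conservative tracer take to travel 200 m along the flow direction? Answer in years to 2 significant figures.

Taking OW-A as reference: OW-B−OW-A = (-30, 25, -0.4); OW-C−OW-A = (-175, -65, +0.9).
Solve a·Δx + b·Δy = Δh: det = (-30)·(-65) − (-175)·25 = 6325.
∂h/∂x = [(-0.4)·(-65) − (+0.9)·25] / 6325 = +0.0005534
∂h/∂y = [(-30)·(+0.9) − (-175)·(-0.4)] / 6325 = -0.01534
|∇h| = √(0.0005534² + -0.01534²) = 0.01535
Seepage velocity v = K·i/n = 4.1 × 0.01535 / 0.29 = 0.217 m/day.
t = 200 / 0.217 = 921.7 days = 2.52 years.

2.5 years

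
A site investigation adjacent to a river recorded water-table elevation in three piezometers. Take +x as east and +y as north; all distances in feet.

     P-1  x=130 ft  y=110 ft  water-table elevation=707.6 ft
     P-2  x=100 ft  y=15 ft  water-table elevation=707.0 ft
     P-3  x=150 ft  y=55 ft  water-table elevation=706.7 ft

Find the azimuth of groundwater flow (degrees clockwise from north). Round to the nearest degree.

Taking P-1 as reference: P-2−P-1 = (-30, -95, -0.6); P-3−P-1 = (20, -55, -0.9).
Solve a·Δx + b·Δy = Δh: det = (-30)·(-55) − 20·(-95) = 3550.
∂h/∂x = [(-0.6)·(-55) − (-0.9)·(-95)] / 3550 = -0.01479
∂h/∂y = [(-30)·(-0.9) − 20·(-0.6)] / 3550 = +0.01099
Flow direction (−∇h) has components (+0.01479 E, -0.01099 N).
Azimuth = atan2(E, N) = atan2(+0.01479, -0.01099) = 126.6° ≈ 127°.

127°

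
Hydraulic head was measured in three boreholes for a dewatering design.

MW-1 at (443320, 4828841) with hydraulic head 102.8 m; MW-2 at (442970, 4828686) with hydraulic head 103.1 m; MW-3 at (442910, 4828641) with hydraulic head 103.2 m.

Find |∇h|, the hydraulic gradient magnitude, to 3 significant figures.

Differences from MW-1: to MW-2 (Δx, Δy, Δh) = (-350, -155, +0.3); to MW-3 = (-410, -200, +0.4).
Solve a·Δx + b·Δy = Δh: det = (-350)·(-200) − (-410)·(-155) = 6450.
∂h/∂x = [(+0.3)·(-200) − (+0.4)·(-155)] / 6450 = +0.0003101
∂h/∂y = [(-350)·(+0.4) − (-410)·(+0.3)] / 6450 = -0.002636
|∇h| = √(0.0003101² + -0.002636²) = 0.002654

0.00265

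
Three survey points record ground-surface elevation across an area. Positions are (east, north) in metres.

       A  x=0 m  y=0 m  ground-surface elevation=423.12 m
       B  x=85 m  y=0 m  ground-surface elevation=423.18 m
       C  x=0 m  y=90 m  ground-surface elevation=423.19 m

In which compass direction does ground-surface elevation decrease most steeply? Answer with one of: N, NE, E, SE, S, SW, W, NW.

∂z/∂x = (423.18 − 423.12) / (85 − 0) = +0.0007059
∂z/∂y = (423.19 − 423.12) / (90 − 0) = +0.0007778
Steepest decrease is along −∇f = (-0.0007059 E, -0.0007778 N) → southwest.

SW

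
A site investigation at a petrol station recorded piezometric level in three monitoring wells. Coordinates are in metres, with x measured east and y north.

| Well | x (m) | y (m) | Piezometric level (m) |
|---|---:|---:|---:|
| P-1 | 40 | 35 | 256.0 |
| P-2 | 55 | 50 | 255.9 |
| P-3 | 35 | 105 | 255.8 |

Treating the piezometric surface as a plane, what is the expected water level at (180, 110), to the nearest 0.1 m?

Differences from P-1: to P-2 (Δx, Δy, Δh) = (15, 15, -0.1); to P-3 = (-5, 70, -0.2).
Determinant of the coordinate differences = 15·70 − (-5)·15 = 1125.
∂h/∂x = [(-0.1)·70 − (-0.2)·15] / 1125 = -0.003556
∂h/∂y = [15·(-0.2) − (-5)·(-0.1)] / 1125 = -0.003111
h(180, 110) = 256.0 + (-0.003556)·(140) + (-0.003111)·(75) = 256.0 -0.498 -0.233 = 255.269 m.

255.3 m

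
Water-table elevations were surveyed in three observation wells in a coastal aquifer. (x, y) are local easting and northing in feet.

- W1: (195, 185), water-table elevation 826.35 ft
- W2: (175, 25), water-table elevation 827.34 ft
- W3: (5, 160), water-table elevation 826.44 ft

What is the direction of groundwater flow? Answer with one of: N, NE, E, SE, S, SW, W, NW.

N

Differences from W1: to W2 (Δx, Δy, Δh) = (-20, -160, +0.99); to W3 = (-190, -25, +0.09).
Solve a·Δx + b·Δy = Δh: det = (-20)·(-25) − (-190)·(-160) = -29900.
∂h/∂x = [(+0.99)·(-25) − (+0.09)·(-160)] / -29900 = +0.0003462
∂h/∂y = [(-20)·(+0.09) − (-190)·(+0.99)] / -29900 = -0.006231
Flow = −∇h = (-0.0003462 east, +0.006231 north), which points north.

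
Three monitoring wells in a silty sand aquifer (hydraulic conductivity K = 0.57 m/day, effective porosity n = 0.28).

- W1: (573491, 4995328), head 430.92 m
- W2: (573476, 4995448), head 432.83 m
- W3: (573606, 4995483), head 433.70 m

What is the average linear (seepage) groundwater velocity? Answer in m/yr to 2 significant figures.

Differences from W1: to W2 (Δx, Δy, Δh) = (-15, 120, +1.91); to W3 = (115, 155, +2.78).
Determinant of the coordinate differences = (-15)·155 − 115·120 = -16125.
∂h/∂x = [(+1.91)·155 − (+2.78)·120] / -16125 = +0.002329
∂h/∂y = [(-15)·(+2.78) − 115·(+1.91)] / -16125 = +0.01621
|∇h| = √(0.002329² + 0.01621²) = 0.01638
Seepage velocity v = K·i/n = 0.57 × 0.01638 / 0.28 = 0.03334 m/day = 12.18 m/yr.

12 m/yr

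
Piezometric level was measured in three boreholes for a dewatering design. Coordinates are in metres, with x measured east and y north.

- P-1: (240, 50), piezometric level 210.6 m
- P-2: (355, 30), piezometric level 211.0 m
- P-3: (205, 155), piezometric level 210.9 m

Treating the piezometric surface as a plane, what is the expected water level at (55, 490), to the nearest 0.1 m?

Taking P-1 as reference: P-2−P-1 = (115, -20, +0.4); P-3−P-1 = (-35, 105, +0.3).
Solve a·Δx + b·Δy = Δh: det = 115·105 − (-35)·(-20) = 11375.
∂h/∂x = [(+0.4)·105 − (+0.3)·(-20)] / 11375 = +0.004220
∂h/∂y = [115·(+0.3) − (-35)·(+0.4)] / 11375 = +0.004264
h(55, 490) = 210.6 + (+0.004220)·(-185) + (+0.004264)·(440) = 210.6 -0.781 +1.876 = 211.695 m.

211.7 m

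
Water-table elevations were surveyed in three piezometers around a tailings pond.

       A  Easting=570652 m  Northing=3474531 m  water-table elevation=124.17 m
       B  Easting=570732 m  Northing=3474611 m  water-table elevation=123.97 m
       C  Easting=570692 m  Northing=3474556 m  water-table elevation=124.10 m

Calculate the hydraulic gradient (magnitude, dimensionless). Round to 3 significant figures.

0.00206

With h = a·x + b·y + c and A as origin, the differences give:
  80·a + 80·b = -0.20
  40·a + 25·b = -0.07
Eliminate b (×25 and ×80, subtract): -1200·a = 0.600 → a = ∂h/∂x = -0.0005000
Back-substitute: b = ∂h/∂y = -0.002000.
|∇h| = √(-0.0005000² + -0.002000²) = 0.002062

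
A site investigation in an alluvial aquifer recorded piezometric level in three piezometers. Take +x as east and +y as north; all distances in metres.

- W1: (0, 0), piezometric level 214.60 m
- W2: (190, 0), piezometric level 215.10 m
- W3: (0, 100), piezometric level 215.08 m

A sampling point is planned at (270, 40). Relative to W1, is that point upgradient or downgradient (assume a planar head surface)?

∂h/∂x = (215.10 − 214.60) / (190 − 0) = +0.002632
∂h/∂y = (215.08 − 214.60) / (100 − 0) = +0.004800
Head at (270, 40) = 214.60 + (+0.002632)·(270) + (+0.004800)·(40) = 215.50 m.
That is higher than the 214.60 m at W1, so the point is upgradient.

upgradient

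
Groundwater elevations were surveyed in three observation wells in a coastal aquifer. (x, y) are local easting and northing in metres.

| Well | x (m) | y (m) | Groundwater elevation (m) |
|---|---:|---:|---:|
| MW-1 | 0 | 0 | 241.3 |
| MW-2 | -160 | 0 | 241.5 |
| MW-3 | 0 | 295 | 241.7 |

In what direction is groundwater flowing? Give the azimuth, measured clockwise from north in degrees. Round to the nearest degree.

137°

∂h/∂x = (241.5 − 241.3) / (-160 − 0) = -0.001250
∂h/∂y = (241.7 − 241.3) / (295 − 0) = +0.001356
Flow direction (−∇h) has components (+0.001250 E, -0.001356 N).
Azimuth = atan2(E, N) = atan2(+0.001250, -0.001356) = 137.3° ≈ 137°.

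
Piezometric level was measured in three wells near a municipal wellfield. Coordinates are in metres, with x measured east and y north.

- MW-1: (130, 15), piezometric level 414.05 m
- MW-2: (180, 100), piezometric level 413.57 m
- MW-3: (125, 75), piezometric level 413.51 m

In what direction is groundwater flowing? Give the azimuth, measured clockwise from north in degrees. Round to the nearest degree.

Taking MW-1 as reference: MW-2−MW-1 = (50, 85, -0.48); MW-3−MW-1 = (-5, 60, -0.54).
Solve a·Δx + b·Δy = Δh: det = 50·60 − (-5)·85 = 3425.
∂h/∂x = [(-0.48)·60 − (-0.54)·85] / 3425 = +0.004993
∂h/∂y = [50·(-0.54) − (-5)·(-0.48)] / 3425 = -0.008584
Flow direction (−∇h) has components (-0.004993 E, +0.008584 N).
Azimuth = atan2(E, N) = atan2(-0.004993, +0.008584) = 329.8° ≈ 330°.

330°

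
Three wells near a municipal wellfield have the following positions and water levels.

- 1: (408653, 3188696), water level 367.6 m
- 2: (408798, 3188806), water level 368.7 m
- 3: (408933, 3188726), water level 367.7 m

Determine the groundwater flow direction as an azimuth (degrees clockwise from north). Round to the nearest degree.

176°

Differences from 1: to 2 (Δx, Δy, Δh) = (145, 110, +1.1); to 3 = (280, 30, +0.1).
Solve a·Δx + b·Δy = Δh: det = 145·30 − 280·110 = -26450.
∂h/∂x = [(+1.1)·30 − (+0.1)·110] / -26450 = -0.0008318
∂h/∂y = [145·(+0.1) − 280·(+1.1)] / -26450 = +0.01110
Flow direction (−∇h) has components (+0.0008318 E, -0.01110 N).
Azimuth = atan2(E, N) = atan2(+0.0008318, -0.01110) = 175.7° ≈ 176°.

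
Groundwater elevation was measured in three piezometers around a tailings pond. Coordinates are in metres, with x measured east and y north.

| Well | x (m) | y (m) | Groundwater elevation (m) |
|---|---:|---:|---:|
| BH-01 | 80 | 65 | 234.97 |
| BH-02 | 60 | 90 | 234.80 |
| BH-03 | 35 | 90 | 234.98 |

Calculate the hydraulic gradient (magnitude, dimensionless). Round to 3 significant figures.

Differences from BH-01: to BH-02 (Δx, Δy, Δh) = (-20, 25, -0.17); to BH-03 = (-45, 25, +0.01).
Solve a·Δx + b·Δy = Δh: det = (-20)·25 − (-45)·25 = 625.
∂h/∂x = [(-0.17)·25 − (+0.01)·25] / 625 = -0.007200
∂h/∂y = [(-20)·(+0.01) − (-45)·(-0.17)] / 625 = -0.01256
|∇h| = √(-0.007200² + -0.01256²) = 0.01448

0.0145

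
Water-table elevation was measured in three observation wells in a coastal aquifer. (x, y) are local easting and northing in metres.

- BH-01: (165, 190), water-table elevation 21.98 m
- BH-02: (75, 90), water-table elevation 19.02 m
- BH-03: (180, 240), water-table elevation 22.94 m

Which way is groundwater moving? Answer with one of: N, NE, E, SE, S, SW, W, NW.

With h = a·x + b·y + c and BH-01 as origin, the differences give:
  (-90)·a + (-100)·b = -2.96
  15·a + 50·b = +0.96
Eliminate b (×50 and ×(-100), subtract): -3000·a = -52.000 → a = ∂h/∂x = +0.01733
Back-substitute: b = ∂h/∂y = +0.01400.
Flow = −∇h = (-0.01733 east, -0.01400 north), which points southwest.

SW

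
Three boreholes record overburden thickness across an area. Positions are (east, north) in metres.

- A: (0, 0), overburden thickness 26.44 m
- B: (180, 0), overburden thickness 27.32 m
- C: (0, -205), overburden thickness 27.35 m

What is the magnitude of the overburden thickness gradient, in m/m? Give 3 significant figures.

∂d/∂x = (27.32 − 26.44) / (180 − 0) = +0.004889
∂d/∂y = (27.35 − 26.44) / (-205 − 0) = -0.004439
|∇f| = √(0.004889² + -0.004439²) = 0.006604 m/m

0.00660 m/m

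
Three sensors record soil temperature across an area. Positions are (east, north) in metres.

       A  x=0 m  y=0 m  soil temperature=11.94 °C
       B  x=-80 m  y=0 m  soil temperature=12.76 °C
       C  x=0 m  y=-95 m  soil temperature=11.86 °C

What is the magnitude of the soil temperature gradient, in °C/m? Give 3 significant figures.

∂T/∂x = (12.76 − 11.94) / (-80 − 0) = -0.01025
∂T/∂y = (11.86 − 11.94) / (-95 − 0) = +0.0008421
|∇f| = √(-0.01025² + 0.0008421²) = 0.01028 °C/m

0.0103 °C/m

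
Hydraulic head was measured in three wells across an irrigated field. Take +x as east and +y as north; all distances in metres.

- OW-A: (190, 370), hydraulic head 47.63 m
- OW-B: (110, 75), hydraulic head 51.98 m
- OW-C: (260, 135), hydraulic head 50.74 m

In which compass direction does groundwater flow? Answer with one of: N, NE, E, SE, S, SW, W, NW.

N

Three-point gradient (reference OW-A): Δ to OW-B = (-80, -295, +4.35), Δ to OW-C = (70, -235, +3.11).
∂h/∂x = -0.002657, ∂h/∂y = -0.01403 (det = 39450).
Flow = −∇h = (+0.002657 east, +0.01403 north), which points north.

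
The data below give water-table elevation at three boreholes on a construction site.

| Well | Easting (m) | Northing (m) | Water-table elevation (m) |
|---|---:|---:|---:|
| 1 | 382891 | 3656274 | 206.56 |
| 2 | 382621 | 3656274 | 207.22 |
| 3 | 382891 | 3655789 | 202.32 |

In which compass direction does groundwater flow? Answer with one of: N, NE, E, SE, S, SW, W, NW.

S

∂h/∂x = (207.22 − 206.56) / (382621 − 382891) = -0.002444
∂h/∂y = (202.32 − 206.56) / (3655789 − 3656274) = +0.008742
Flow = −∇h = (+0.002444 east, -0.008742 north), which points south.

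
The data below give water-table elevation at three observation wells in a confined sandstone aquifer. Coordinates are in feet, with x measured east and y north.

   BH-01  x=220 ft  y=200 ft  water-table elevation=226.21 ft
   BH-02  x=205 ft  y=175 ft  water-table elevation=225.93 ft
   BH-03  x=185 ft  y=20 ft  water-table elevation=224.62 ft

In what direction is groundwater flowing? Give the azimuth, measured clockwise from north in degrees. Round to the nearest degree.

Differences from BH-01: to BH-02 (Δx, Δy, Δh) = (-15, -25, -0.28); to BH-03 = (-35, -180, -1.59).
Determinant of the coordinate differences = (-15)·(-180) − (-35)·(-25) = 1825.
∂h/∂x = [(-0.28)·(-180) − (-1.59)·(-25)] / 1825 = +0.005836
∂h/∂y = [(-15)·(-1.59) − (-35)·(-0.28)] / 1825 = +0.007699
Flow direction (−∇h) has components (-0.005836 E, -0.007699 N).
Azimuth = atan2(E, N) = atan2(-0.005836, -0.007699) = 217.2° ≈ 217°.

217°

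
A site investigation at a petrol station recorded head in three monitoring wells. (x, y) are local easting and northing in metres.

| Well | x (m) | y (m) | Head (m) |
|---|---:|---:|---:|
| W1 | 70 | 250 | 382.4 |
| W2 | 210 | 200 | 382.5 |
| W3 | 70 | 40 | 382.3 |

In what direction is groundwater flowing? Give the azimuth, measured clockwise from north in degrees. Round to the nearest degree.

242°

With h = a·x + b·y + c and W1 as origin, the differences give:
  140·a + (-50)·b = +0.1
  0·a + (-210)·b = -0.1
Eliminate b (×(-210) and ×(-50), subtract): -29400·a = -26.00 → a = ∂h/∂x = +0.0008844
Back-substitute: b = ∂h/∂y = +0.0004762.
Flow direction (−∇h) has components (-0.0008844 E, -0.0004762 N).
Azimuth = atan2(E, N) = atan2(-0.0008844, -0.0004762) = 241.7° ≈ 242°.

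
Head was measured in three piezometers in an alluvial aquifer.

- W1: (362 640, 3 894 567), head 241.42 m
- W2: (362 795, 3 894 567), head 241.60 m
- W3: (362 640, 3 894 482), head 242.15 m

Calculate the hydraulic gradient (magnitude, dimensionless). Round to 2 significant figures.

0.0087

∂h/∂x = (241.60 − 241.42) / (362795 − 362640) = +0.001161
∂h/∂y = (242.15 − 241.42) / (3894482 − 3894567) = -0.008588
|∇h| = √(0.001161² + -0.008588²) = 0.008666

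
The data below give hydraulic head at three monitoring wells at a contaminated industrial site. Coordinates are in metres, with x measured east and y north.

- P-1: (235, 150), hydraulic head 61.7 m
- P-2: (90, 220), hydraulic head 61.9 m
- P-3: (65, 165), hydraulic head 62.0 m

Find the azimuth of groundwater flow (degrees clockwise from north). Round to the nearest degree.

062°

Differences from P-1: to P-2 (Δx, Δy, Δh) = (-145, 70, +0.2); to P-3 = (-170, 15, +0.3).
Solve a·Δx + b·Δy = Δh: det = (-145)·15 − (-170)·70 = 9725.
∂h/∂x = [(+0.2)·15 − (+0.3)·70] / 9725 = -0.001851
∂h/∂y = [(-145)·(+0.3) − (-170)·(+0.2)] / 9725 = -0.0009769
Flow direction (−∇h) has components (+0.001851 E, +0.0009769 N).
Azimuth = atan2(E, N) = atan2(+0.001851, +0.0009769) = 62.2° ≈ 062°.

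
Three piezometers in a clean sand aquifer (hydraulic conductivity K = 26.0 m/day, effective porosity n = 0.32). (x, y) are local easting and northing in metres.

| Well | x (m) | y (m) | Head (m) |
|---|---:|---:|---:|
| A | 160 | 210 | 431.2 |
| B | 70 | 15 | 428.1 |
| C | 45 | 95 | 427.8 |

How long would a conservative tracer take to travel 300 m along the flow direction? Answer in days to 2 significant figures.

With h = a·x + b·y + c and A as origin, the differences give:
  (-90)·a + (-195)·b = -3.1
  (-115)·a + (-115)·b = -3.4
Eliminate b (×(-115) and ×(-195), subtract): -12075·a = -306.50 → a = ∂h/∂x = +0.02538
Back-substitute: b = ∂h/∂y = +0.004182.
|∇h| = √(0.02538² + 0.004182²) = 0.02572
Seepage velocity v = K·i/n = 26.0 × 0.02572 / 0.32 = 2.09 m/day.
t = 300 / 2.09 = 143.5 days.

140 days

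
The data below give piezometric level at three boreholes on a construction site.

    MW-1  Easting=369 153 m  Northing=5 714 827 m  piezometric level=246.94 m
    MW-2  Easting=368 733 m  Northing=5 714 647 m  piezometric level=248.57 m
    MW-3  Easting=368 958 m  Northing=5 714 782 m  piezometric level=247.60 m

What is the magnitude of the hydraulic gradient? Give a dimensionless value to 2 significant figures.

0.0038

Differences from MW-1: to MW-2 (Δx, Δy, Δh) = (-420, -180, +1.63); to MW-3 = (-195, -45, +0.66).
Solve a·Δx + b·Δy = Δh: det = (-420)·(-45) − (-195)·(-180) = -16200.
∂h/∂x = [(+1.63)·(-45) − (+0.66)·(-180)] / -16200 = -0.002806
∂h/∂y = [(-420)·(+0.66) − (-195)·(+1.63)] / -16200 = -0.002509
|∇h| = √(-0.002806² + -0.002509²) = 0.003764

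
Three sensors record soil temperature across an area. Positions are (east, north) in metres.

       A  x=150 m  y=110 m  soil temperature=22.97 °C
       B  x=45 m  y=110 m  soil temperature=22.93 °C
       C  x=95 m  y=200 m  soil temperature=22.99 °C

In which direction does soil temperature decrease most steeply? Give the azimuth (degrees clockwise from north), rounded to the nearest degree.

Taking A as reference: B−A = (-105, 0, -0.04); C−A = (-55, 90, +0.02).
Determinant of the coordinate differences = (-105)·90 − (-55)·0 = -9450.
∂T/∂x = [(-0.04)·90 − (+0.02)·0] / -9450 = +0.0003810
∂T/∂y = [(-105)·(+0.02) − (-55)·(-0.04)] / -9450 = +0.0004550
Steepest decrease is along −∇f: components (-0.0003810 E, -0.0004550 N).
Azimuth = atan2(-0.0003810, -0.0004550) = 219.9° ≈ 220°.

220°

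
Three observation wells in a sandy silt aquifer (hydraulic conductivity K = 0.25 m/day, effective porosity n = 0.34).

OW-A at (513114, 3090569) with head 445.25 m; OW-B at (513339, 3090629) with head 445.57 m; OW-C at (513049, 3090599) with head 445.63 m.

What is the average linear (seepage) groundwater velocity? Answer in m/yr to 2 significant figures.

Differences from OW-A: to OW-B (Δx, Δy, Δh) = (225, 60, +0.32); to OW-C = (-65, 30, +0.38).
Determinant of the coordinate differences = 225·30 − (-65)·60 = 10650.
∂h/∂x = [(+0.32)·30 − (+0.38)·60] / 10650 = -0.001239
∂h/∂y = [225·(+0.38) − (-65)·(+0.32)] / 10650 = +0.009981
|∇h| = √(-0.001239² + 0.009981²) = 0.01006
Seepage velocity v = K·i/n = 0.25 × 0.01006 / 0.34 = 0.007397 m/day = 2.702 m/yr.

2.7 m/yr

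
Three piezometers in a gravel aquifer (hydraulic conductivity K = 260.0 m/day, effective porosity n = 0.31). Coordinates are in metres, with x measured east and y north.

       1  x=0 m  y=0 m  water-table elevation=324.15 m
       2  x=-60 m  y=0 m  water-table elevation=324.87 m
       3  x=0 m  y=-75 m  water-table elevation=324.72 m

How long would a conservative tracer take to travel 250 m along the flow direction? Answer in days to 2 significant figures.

21 days

∂h/∂x = (324.87 − 324.15) / (-60 − 0) = -0.01200
∂h/∂y = (324.72 − 324.15) / (-75 − 0) = -0.007600
|∇h| = √(-0.01200² + -0.007600²) = 0.0142
Seepage velocity v = K·i/n = 260.0 × 0.0142 / 0.31 = 11.91 m/day.
t = 250 / 11.91 = 20.99 days.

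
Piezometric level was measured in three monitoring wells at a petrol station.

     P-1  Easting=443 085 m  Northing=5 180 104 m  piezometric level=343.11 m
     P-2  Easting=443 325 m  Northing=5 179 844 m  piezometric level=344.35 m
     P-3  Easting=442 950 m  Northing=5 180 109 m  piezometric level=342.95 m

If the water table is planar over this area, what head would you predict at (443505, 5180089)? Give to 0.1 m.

Differences from P-1: to P-2 (Δx, Δy, Δh) = (240, -260, +1.24); to P-3 = (-135, 5, -0.16).
Solve a·Δx + b·Δy = Δh: det = 240·5 − (-135)·(-260) = -33900.
∂h/∂x = [(+1.24)·5 − (-0.16)·(-260)] / -33900 = +0.001044
∂h/∂y = [240·(-0.16) − (-135)·(+1.24)] / -33900 = -0.003805
h(443505, 5180089) = 343.11 + (+0.001044)·(420) + (-0.003805)·(-15) = 343.11 +0.439 +0.057 = 343.606 m.

343.6 m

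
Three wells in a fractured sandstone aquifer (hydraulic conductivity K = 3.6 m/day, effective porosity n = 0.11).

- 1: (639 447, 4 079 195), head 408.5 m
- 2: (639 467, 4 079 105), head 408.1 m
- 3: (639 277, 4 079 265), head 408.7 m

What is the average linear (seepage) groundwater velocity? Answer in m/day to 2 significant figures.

With h = a·x + b·y + c and 1 as origin, the differences give:
  20·a + (-90)·b = -0.4
  (-170)·a + 70·b = +0.2
Eliminate b (×70 and ×(-90), subtract): -13900·a = -10.00 → a = ∂h/∂x = +0.0007194
Back-substitute: b = ∂h/∂y = +0.004604.
|∇h| = √(0.0007194² + 0.004604²) = 0.00466
Seepage velocity v = K·i/n = 3.6 × 0.00466 / 0.11 = 0.1525 m/day.

0.15 m/day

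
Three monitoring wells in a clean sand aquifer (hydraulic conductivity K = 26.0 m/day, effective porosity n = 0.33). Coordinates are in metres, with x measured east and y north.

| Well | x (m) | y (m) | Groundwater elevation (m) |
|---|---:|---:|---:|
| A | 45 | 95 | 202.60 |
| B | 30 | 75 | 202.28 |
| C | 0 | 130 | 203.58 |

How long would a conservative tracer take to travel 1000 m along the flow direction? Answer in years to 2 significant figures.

1.6 years

With h = a·x + b·y + c and A as origin, the differences give:
  (-15)·a + (-20)·b = -0.32
  (-45)·a + 35·b = +0.98
Eliminate b (×35 and ×(-20), subtract): -1425·a = 8.400 → a = ∂h/∂x = -0.005895
Back-substitute: b = ∂h/∂y = +0.02042.
|∇h| = √(-0.005895² + 0.02042²) = 0.02125
Seepage velocity v = K·i/n = 26.0 × 0.02125 / 0.33 = 1.674 m/day.
t = 1000 / 1.674 = 597.4 days = 1.64 years.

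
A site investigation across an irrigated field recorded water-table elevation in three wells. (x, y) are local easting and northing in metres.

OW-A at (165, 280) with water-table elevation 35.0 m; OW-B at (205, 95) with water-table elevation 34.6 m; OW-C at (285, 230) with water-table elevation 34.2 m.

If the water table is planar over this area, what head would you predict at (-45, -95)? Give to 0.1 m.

36.0 m

With h = a·x + b·y + c and OW-A as origin, the differences give:
  40·a + (-185)·b = -0.4
  120·a + (-50)·b = -0.8
Eliminate b (×(-50) and ×(-185), subtract): 20200·a = -128.00 → a = ∂h/∂x = -0.006337
Back-substitute: b = ∂h/∂y = +0.0007921.
h(-45, -95) = 35.0 + (-0.006337)·(-210) + (+0.0007921)·(-375) = 35.0 +1.331 -0.297 = 36.034 m.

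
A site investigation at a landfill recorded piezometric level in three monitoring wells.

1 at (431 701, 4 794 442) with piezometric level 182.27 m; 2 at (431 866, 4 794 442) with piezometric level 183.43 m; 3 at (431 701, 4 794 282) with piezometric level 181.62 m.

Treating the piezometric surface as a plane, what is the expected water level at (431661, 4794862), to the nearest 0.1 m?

183.7 m

∂h/∂x = (183.43 − 182.27) / (431866 − 431701) = +0.007030
∂h/∂y = (181.62 − 182.27) / (4794282 − 4794442) = +0.004063
h(431661, 4794862) = 182.27 + (+0.007030)·(-40) + (+0.004063)·(420) = 182.27 -0.281 +1.706 = 183.695 m.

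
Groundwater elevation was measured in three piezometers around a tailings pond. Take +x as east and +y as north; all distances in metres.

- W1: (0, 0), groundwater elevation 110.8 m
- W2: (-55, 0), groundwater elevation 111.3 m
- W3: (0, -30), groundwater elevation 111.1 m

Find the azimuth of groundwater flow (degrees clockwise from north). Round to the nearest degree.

042°

∂h/∂x = (111.3 − 110.8) / (-55 − 0) = -0.009091
∂h/∂y = (111.1 − 110.8) / (-30 − 0) = -0.010000
Flow direction (−∇h) has components (+0.009091 E, +0.010000 N).
Azimuth = atan2(E, N) = atan2(+0.009091, +0.010000) = 42.3° ≈ 042°.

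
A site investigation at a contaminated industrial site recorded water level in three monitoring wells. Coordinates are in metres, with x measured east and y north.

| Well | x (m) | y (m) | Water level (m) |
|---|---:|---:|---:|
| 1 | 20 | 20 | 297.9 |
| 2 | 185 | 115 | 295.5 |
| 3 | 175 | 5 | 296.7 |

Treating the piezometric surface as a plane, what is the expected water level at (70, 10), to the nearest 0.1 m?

297.6 m

Taking 1 as reference: 2−1 = (165, 95, -2.4); 3−1 = (155, -15, -1.2).
Determinant of the coordinate differences = 165·(-15) − 155·95 = -17200.
∂h/∂x = [(-2.4)·(-15) − (-1.2)·95] / -17200 = -0.008721
∂h/∂y = [165·(-1.2) − 155·(-2.4)] / -17200 = -0.01012
h(70, 10) = 297.9 + (-0.008721)·(50) + (-0.01012)·(-10) = 297.9 -0.436 +0.101 = 297.565 m.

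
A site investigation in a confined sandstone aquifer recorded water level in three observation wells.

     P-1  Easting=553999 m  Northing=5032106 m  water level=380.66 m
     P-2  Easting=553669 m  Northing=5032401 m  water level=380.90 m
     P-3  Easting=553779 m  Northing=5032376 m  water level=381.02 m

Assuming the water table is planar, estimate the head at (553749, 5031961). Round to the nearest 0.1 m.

With h = a·x + b·y + c and P-1 as origin, the differences give:
  (-330)·a + 295·b = +0.24
  (-220)·a + 270·b = +0.36
Eliminate b (×270 and ×295, subtract): -24200·a = -41.400 → a = ∂h/∂x = +0.001711
Back-substitute: b = ∂h/∂y = +0.002727.
h(553749, 5031961) = 380.66 + (+0.001711)·(-250) + (+0.002727)·(-145) = 380.66 -0.428 -0.395 = 379.837 m.

379.8 m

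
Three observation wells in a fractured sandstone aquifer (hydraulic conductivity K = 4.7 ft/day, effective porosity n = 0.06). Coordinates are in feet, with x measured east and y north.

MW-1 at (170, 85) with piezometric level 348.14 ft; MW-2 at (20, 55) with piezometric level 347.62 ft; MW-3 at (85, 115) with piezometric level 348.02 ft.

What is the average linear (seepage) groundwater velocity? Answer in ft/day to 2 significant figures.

With h = a·x + b·y + c and MW-1 as origin, the differences give:
  (-150)·a + (-30)·b = -0.52
  (-85)·a + 30·b = -0.12
Eliminate b (×30 and ×(-30), subtract): -7050·a = -19.200 → a = ∂h/∂x = +0.002723
Back-substitute: b = ∂h/∂y = +0.003716.
|∇h| = √(0.002723² + 0.003716²) = 0.004607
Seepage velocity v = K·i/n = 4.7 × 0.004607 / 0.06 = 0.3609 ft/day.

0.36 ft/day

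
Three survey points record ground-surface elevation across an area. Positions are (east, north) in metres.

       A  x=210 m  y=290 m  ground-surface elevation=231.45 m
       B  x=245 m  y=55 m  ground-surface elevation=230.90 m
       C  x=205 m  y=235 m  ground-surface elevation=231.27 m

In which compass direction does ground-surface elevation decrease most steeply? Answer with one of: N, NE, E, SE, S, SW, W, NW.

Taking A as reference: B−A = (35, -235, -0.55); C−A = (-5, -55, -0.18).
Solve a·Δx + b·Δy = Δz: det = 35·(-55) − (-5)·(-235) = -3100.
∂z/∂x = [(-0.55)·(-55) − (-0.18)·(-235)] / -3100 = +0.003887
∂z/∂y = [35·(-0.18) − (-5)·(-0.55)] / -3100 = +0.002919
Steepest decrease is along −∇f = (-0.003887 E, -0.002919 N) → southwest.

SW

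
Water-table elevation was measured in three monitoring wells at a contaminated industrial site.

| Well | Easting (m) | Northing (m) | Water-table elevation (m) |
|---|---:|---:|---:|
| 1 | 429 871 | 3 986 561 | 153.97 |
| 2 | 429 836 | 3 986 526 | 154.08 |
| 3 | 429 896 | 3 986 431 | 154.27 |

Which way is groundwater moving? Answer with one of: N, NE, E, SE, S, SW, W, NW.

N

Three-point gradient (reference 1): Δ to 2 = (-35, -35, +0.11), Δ to 3 = (25, -130, +0.30).
∂h/∂x = -0.0007005, ∂h/∂y = -0.002442 (det = 5425).
Flow = −∇h = (+0.0007005 east, +0.002442 north), which points north.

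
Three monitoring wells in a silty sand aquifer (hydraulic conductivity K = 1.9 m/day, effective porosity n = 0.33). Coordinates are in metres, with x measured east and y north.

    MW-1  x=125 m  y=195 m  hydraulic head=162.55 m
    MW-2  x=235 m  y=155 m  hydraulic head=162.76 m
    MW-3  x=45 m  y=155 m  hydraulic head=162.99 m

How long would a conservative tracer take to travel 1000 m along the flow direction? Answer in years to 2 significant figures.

55 years

With h = a·x + b·y + c and MW-1 as origin, the differences give:
  110·a + (-40)·b = +0.21
  (-80)·a + (-40)·b = +0.44
Eliminate b (×(-40) and ×(-40), subtract): -7600·a = 9.200 → a = ∂h/∂x = -0.001211
Back-substitute: b = ∂h/∂y = -0.008579.
|∇h| = √(-0.001211² + -0.008579²) = 0.008664
Seepage velocity v = K·i/n = 1.9 × 0.008664 / 0.33 = 0.04988 m/day.
t = 1000 / 0.04988 = 2.005e+04 days = 54.9 years.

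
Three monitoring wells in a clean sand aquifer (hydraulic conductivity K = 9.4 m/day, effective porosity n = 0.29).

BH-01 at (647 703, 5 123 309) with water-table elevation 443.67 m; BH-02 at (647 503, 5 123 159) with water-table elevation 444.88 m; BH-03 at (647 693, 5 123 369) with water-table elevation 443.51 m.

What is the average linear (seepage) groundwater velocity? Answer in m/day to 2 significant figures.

0.16 m/day

Differences from BH-01: to BH-02 (Δx, Δy, Δh) = (-200, -150, +1.21); to BH-03 = (-10, 60, -0.16).
Determinant of the coordinate differences = (-200)·60 − (-10)·(-150) = -13500.
∂h/∂x = [(+1.21)·60 − (-0.16)·(-150)] / -13500 = -0.003600
∂h/∂y = [(-200)·(-0.16) − (-10)·(+1.21)] / -13500 = -0.003267
|∇h| = √(-0.003600² + -0.003267²) = 0.004861
Seepage velocity v = K·i/n = 9.4 × 0.004861 / 0.29 = 0.1576 m/day.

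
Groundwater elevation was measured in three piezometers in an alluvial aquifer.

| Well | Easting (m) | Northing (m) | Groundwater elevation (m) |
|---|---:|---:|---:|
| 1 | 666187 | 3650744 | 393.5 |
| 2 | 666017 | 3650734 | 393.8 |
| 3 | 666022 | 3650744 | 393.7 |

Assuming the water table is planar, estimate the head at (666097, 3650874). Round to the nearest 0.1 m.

Differences from 1: to 2 (Δx, Δy, Δh) = (-170, -10, +0.3); to 3 = (-165, 0, +0.2).
Determinant of the coordinate differences = (-170)·0 − (-165)·(-10) = -1650.
∂h/∂x = [(+0.3)·0 − (+0.2)·(-10)] / -1650 = -0.001212
∂h/∂y = [(-170)·(+0.2) − (-165)·(+0.3)] / -1650 = -0.009394
h(666097, 3650874) = 393.5 + (-0.001212)·(-90) + (-0.009394)·(130) = 393.5 +0.109 -1.221 = 392.388 m.

392.4 m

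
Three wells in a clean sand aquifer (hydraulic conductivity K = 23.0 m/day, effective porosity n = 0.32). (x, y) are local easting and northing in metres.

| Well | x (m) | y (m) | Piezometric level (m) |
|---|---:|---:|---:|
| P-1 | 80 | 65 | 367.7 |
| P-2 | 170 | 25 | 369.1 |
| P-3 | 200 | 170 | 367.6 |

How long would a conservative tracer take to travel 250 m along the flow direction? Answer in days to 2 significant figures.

Three-point gradient (reference P-1): Δ to P-2 = (90, -40, +1.4), Δ to P-3 = (120, 105, -0.1).
∂h/∂x = +0.01004, ∂h/∂y = -0.01242 (det = 14250).
|∇h| = √(0.01004² + -0.01242²) = 0.01597
Seepage velocity v = K·i/n = 23.0 × 0.01597 / 0.32 = 1.148 m/day.
t = 250 / 1.148 = 217.8 days.

220 days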